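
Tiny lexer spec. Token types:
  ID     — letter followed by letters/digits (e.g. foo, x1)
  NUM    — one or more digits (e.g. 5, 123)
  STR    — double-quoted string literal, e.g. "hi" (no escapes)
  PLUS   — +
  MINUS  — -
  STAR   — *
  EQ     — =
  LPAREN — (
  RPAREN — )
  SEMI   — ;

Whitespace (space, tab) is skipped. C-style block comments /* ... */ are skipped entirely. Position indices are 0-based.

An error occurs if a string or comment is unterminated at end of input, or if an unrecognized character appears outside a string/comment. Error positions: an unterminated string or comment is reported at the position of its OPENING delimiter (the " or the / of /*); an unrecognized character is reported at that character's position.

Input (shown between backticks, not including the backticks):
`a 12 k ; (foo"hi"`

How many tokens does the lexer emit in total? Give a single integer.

Answer: 7

Derivation:
pos=0: emit ID 'a' (now at pos=1)
pos=2: emit NUM '12' (now at pos=4)
pos=5: emit ID 'k' (now at pos=6)
pos=7: emit SEMI ';'
pos=9: emit LPAREN '('
pos=10: emit ID 'foo' (now at pos=13)
pos=13: enter STRING mode
pos=13: emit STR "hi" (now at pos=17)
DONE. 7 tokens: [ID, NUM, ID, SEMI, LPAREN, ID, STR]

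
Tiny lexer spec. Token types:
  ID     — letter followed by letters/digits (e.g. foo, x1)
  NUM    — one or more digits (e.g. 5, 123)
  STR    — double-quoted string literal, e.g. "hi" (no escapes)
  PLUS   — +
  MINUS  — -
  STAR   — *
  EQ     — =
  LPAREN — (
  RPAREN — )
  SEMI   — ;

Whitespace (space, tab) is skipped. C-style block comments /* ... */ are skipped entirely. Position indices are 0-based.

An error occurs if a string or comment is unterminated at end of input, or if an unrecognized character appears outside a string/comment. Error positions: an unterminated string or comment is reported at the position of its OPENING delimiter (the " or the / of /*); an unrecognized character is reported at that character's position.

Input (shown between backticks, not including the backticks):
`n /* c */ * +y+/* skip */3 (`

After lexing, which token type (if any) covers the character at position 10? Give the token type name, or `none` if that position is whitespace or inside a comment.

Answer: STAR

Derivation:
pos=0: emit ID 'n' (now at pos=1)
pos=2: enter COMMENT mode (saw '/*')
exit COMMENT mode (now at pos=9)
pos=10: emit STAR '*'
pos=12: emit PLUS '+'
pos=13: emit ID 'y' (now at pos=14)
pos=14: emit PLUS '+'
pos=15: enter COMMENT mode (saw '/*')
exit COMMENT mode (now at pos=25)
pos=25: emit NUM '3' (now at pos=26)
pos=27: emit LPAREN '('
DONE. 7 tokens: [ID, STAR, PLUS, ID, PLUS, NUM, LPAREN]
Position 10: char is '*' -> STAR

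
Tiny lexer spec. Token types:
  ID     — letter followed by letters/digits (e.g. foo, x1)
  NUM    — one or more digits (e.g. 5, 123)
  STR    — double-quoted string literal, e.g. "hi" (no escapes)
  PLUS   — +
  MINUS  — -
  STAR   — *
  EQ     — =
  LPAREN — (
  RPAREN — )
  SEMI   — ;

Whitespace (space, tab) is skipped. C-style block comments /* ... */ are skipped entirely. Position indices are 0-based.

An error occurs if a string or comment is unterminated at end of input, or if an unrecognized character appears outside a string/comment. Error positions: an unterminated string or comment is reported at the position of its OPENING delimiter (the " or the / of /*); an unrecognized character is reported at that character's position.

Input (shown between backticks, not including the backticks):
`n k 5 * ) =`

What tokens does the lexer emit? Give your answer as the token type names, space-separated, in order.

Answer: ID ID NUM STAR RPAREN EQ

Derivation:
pos=0: emit ID 'n' (now at pos=1)
pos=2: emit ID 'k' (now at pos=3)
pos=4: emit NUM '5' (now at pos=5)
pos=6: emit STAR '*'
pos=8: emit RPAREN ')'
pos=10: emit EQ '='
DONE. 6 tokens: [ID, ID, NUM, STAR, RPAREN, EQ]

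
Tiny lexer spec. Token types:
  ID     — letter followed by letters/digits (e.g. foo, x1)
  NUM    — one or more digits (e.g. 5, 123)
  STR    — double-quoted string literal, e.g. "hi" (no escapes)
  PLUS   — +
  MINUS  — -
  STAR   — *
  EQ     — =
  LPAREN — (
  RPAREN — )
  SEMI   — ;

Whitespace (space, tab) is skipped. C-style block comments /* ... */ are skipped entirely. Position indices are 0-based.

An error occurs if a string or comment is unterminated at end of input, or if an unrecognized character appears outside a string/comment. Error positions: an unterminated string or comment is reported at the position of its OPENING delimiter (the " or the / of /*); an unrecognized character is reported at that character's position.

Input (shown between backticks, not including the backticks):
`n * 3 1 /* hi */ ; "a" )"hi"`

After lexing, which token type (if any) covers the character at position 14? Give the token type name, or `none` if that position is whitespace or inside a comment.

pos=0: emit ID 'n' (now at pos=1)
pos=2: emit STAR '*'
pos=4: emit NUM '3' (now at pos=5)
pos=6: emit NUM '1' (now at pos=7)
pos=8: enter COMMENT mode (saw '/*')
exit COMMENT mode (now at pos=16)
pos=17: emit SEMI ';'
pos=19: enter STRING mode
pos=19: emit STR "a" (now at pos=22)
pos=23: emit RPAREN ')'
pos=24: enter STRING mode
pos=24: emit STR "hi" (now at pos=28)
DONE. 8 tokens: [ID, STAR, NUM, NUM, SEMI, STR, RPAREN, STR]
Position 14: char is '*' -> none

Answer: none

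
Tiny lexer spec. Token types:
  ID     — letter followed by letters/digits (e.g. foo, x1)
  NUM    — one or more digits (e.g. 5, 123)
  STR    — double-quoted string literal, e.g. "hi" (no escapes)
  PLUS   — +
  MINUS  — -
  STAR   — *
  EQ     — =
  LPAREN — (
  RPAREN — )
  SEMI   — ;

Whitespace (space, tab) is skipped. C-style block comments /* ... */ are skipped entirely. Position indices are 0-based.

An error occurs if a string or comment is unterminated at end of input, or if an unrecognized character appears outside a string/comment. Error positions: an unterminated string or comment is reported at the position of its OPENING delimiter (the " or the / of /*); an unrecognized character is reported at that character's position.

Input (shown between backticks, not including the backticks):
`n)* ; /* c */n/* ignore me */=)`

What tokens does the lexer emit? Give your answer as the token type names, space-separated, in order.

pos=0: emit ID 'n' (now at pos=1)
pos=1: emit RPAREN ')'
pos=2: emit STAR '*'
pos=4: emit SEMI ';'
pos=6: enter COMMENT mode (saw '/*')
exit COMMENT mode (now at pos=13)
pos=13: emit ID 'n' (now at pos=14)
pos=14: enter COMMENT mode (saw '/*')
exit COMMENT mode (now at pos=29)
pos=29: emit EQ '='
pos=30: emit RPAREN ')'
DONE. 7 tokens: [ID, RPAREN, STAR, SEMI, ID, EQ, RPAREN]

Answer: ID RPAREN STAR SEMI ID EQ RPAREN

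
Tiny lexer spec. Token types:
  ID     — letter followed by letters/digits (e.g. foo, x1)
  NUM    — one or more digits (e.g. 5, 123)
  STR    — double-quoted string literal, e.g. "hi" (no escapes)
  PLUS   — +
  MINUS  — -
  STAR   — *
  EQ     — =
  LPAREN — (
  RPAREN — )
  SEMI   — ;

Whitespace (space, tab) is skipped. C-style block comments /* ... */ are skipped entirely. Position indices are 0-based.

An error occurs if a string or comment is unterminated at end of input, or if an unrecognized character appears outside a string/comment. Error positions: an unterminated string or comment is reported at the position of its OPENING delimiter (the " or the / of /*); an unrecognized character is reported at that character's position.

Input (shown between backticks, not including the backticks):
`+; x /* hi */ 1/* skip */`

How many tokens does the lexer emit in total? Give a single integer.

Answer: 4

Derivation:
pos=0: emit PLUS '+'
pos=1: emit SEMI ';'
pos=3: emit ID 'x' (now at pos=4)
pos=5: enter COMMENT mode (saw '/*')
exit COMMENT mode (now at pos=13)
pos=14: emit NUM '1' (now at pos=15)
pos=15: enter COMMENT mode (saw '/*')
exit COMMENT mode (now at pos=25)
DONE. 4 tokens: [PLUS, SEMI, ID, NUM]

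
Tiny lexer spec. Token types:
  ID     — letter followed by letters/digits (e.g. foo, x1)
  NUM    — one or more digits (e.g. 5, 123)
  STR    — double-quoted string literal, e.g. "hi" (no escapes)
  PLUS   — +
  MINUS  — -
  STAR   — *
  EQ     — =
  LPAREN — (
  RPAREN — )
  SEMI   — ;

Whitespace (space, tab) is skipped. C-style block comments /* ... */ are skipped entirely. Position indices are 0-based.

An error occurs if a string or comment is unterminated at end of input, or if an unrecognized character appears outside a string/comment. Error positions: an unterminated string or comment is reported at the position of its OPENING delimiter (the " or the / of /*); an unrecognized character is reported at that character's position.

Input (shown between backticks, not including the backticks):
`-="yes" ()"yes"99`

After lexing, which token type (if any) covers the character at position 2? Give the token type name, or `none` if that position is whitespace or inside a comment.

pos=0: emit MINUS '-'
pos=1: emit EQ '='
pos=2: enter STRING mode
pos=2: emit STR "yes" (now at pos=7)
pos=8: emit LPAREN '('
pos=9: emit RPAREN ')'
pos=10: enter STRING mode
pos=10: emit STR "yes" (now at pos=15)
pos=15: emit NUM '99' (now at pos=17)
DONE. 7 tokens: [MINUS, EQ, STR, LPAREN, RPAREN, STR, NUM]
Position 2: char is '"' -> STR

Answer: STR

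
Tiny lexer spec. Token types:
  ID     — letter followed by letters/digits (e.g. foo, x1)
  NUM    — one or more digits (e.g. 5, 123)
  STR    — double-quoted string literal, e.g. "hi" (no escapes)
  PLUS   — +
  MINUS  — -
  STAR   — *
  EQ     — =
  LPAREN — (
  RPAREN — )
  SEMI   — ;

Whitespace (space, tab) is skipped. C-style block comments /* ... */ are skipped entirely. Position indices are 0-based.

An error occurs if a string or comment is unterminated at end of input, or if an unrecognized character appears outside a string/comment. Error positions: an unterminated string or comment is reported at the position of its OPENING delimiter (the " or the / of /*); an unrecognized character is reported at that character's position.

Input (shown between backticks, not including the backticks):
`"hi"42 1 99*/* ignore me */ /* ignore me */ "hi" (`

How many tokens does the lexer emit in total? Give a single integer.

pos=0: enter STRING mode
pos=0: emit STR "hi" (now at pos=4)
pos=4: emit NUM '42' (now at pos=6)
pos=7: emit NUM '1' (now at pos=8)
pos=9: emit NUM '99' (now at pos=11)
pos=11: emit STAR '*'
pos=12: enter COMMENT mode (saw '/*')
exit COMMENT mode (now at pos=27)
pos=28: enter COMMENT mode (saw '/*')
exit COMMENT mode (now at pos=43)
pos=44: enter STRING mode
pos=44: emit STR "hi" (now at pos=48)
pos=49: emit LPAREN '('
DONE. 7 tokens: [STR, NUM, NUM, NUM, STAR, STR, LPAREN]

Answer: 7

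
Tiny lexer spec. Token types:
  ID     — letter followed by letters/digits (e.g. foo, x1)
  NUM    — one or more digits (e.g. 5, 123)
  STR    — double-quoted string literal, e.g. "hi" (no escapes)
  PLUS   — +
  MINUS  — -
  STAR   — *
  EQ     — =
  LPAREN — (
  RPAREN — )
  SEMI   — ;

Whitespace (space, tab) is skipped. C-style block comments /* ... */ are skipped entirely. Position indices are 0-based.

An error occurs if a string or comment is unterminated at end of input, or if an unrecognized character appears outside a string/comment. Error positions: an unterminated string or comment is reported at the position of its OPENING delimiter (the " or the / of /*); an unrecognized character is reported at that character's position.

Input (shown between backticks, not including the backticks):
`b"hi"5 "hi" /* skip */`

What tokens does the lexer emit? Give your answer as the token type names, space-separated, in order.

pos=0: emit ID 'b' (now at pos=1)
pos=1: enter STRING mode
pos=1: emit STR "hi" (now at pos=5)
pos=5: emit NUM '5' (now at pos=6)
pos=7: enter STRING mode
pos=7: emit STR "hi" (now at pos=11)
pos=12: enter COMMENT mode (saw '/*')
exit COMMENT mode (now at pos=22)
DONE. 4 tokens: [ID, STR, NUM, STR]

Answer: ID STR NUM STR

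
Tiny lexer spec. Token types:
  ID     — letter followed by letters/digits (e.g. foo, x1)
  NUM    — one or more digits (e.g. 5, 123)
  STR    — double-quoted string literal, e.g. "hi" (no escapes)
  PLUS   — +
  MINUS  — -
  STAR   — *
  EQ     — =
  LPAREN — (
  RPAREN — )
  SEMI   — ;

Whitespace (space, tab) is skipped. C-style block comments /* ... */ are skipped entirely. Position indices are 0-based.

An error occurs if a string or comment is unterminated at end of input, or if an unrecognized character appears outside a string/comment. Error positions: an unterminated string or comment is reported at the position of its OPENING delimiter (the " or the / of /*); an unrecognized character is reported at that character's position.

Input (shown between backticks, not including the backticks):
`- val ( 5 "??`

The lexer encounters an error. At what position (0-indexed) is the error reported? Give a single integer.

pos=0: emit MINUS '-'
pos=2: emit ID 'val' (now at pos=5)
pos=6: emit LPAREN '('
pos=8: emit NUM '5' (now at pos=9)
pos=10: enter STRING mode
pos=10: ERROR — unterminated string

Answer: 10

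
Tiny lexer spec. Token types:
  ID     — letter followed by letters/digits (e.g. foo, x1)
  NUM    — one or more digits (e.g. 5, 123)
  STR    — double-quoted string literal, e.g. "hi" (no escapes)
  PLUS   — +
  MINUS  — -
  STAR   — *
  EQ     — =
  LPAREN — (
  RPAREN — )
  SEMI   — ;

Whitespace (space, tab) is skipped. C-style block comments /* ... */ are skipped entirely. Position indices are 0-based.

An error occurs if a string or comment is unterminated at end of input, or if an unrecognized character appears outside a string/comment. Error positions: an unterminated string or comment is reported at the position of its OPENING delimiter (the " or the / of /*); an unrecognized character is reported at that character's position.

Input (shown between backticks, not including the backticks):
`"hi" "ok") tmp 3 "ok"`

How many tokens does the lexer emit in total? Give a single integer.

pos=0: enter STRING mode
pos=0: emit STR "hi" (now at pos=4)
pos=5: enter STRING mode
pos=5: emit STR "ok" (now at pos=9)
pos=9: emit RPAREN ')'
pos=11: emit ID 'tmp' (now at pos=14)
pos=15: emit NUM '3' (now at pos=16)
pos=17: enter STRING mode
pos=17: emit STR "ok" (now at pos=21)
DONE. 6 tokens: [STR, STR, RPAREN, ID, NUM, STR]

Answer: 6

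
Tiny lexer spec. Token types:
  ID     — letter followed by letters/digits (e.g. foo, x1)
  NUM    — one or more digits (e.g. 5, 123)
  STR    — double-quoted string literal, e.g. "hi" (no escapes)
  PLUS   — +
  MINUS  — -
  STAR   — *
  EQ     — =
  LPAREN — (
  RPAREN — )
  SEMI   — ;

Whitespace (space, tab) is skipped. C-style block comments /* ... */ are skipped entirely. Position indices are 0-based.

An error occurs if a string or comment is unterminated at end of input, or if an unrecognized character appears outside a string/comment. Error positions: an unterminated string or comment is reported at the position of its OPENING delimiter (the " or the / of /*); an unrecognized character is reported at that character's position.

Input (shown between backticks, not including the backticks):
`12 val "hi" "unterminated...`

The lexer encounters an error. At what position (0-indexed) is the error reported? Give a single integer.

Answer: 12

Derivation:
pos=0: emit NUM '12' (now at pos=2)
pos=3: emit ID 'val' (now at pos=6)
pos=7: enter STRING mode
pos=7: emit STR "hi" (now at pos=11)
pos=12: enter STRING mode
pos=12: ERROR — unterminated string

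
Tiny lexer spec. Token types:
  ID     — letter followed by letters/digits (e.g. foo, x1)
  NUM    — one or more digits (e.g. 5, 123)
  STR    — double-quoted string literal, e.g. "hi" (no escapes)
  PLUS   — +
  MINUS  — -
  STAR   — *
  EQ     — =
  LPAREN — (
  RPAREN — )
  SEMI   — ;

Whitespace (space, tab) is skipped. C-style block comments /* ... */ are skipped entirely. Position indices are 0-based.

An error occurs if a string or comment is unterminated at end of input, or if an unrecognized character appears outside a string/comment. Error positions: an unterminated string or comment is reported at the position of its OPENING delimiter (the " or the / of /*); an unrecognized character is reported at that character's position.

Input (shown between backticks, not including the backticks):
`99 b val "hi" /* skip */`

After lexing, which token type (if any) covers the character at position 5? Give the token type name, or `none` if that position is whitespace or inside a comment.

pos=0: emit NUM '99' (now at pos=2)
pos=3: emit ID 'b' (now at pos=4)
pos=5: emit ID 'val' (now at pos=8)
pos=9: enter STRING mode
pos=9: emit STR "hi" (now at pos=13)
pos=14: enter COMMENT mode (saw '/*')
exit COMMENT mode (now at pos=24)
DONE. 4 tokens: [NUM, ID, ID, STR]
Position 5: char is 'v' -> ID

Answer: ID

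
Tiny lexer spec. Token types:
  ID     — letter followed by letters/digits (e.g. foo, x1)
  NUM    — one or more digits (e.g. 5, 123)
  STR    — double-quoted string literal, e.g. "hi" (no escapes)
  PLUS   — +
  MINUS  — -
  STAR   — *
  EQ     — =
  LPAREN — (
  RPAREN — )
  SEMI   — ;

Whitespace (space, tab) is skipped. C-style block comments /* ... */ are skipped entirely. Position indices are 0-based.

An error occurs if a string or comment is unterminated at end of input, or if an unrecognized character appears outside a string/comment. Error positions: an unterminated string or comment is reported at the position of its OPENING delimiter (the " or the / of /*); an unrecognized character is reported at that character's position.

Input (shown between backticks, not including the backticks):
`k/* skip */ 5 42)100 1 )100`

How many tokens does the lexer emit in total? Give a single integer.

Answer: 8

Derivation:
pos=0: emit ID 'k' (now at pos=1)
pos=1: enter COMMENT mode (saw '/*')
exit COMMENT mode (now at pos=11)
pos=12: emit NUM '5' (now at pos=13)
pos=14: emit NUM '42' (now at pos=16)
pos=16: emit RPAREN ')'
pos=17: emit NUM '100' (now at pos=20)
pos=21: emit NUM '1' (now at pos=22)
pos=23: emit RPAREN ')'
pos=24: emit NUM '100' (now at pos=27)
DONE. 8 tokens: [ID, NUM, NUM, RPAREN, NUM, NUM, RPAREN, NUM]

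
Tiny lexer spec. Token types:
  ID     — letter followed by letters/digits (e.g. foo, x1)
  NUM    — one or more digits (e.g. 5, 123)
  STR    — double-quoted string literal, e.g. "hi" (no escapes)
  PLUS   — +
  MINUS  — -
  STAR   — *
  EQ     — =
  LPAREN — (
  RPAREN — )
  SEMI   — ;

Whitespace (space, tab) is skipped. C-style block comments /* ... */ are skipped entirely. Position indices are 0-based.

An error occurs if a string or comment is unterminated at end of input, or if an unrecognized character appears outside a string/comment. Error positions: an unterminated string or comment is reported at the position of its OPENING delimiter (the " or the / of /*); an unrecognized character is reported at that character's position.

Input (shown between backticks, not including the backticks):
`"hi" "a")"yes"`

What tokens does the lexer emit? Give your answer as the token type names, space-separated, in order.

Answer: STR STR RPAREN STR

Derivation:
pos=0: enter STRING mode
pos=0: emit STR "hi" (now at pos=4)
pos=5: enter STRING mode
pos=5: emit STR "a" (now at pos=8)
pos=8: emit RPAREN ')'
pos=9: enter STRING mode
pos=9: emit STR "yes" (now at pos=14)
DONE. 4 tokens: [STR, STR, RPAREN, STR]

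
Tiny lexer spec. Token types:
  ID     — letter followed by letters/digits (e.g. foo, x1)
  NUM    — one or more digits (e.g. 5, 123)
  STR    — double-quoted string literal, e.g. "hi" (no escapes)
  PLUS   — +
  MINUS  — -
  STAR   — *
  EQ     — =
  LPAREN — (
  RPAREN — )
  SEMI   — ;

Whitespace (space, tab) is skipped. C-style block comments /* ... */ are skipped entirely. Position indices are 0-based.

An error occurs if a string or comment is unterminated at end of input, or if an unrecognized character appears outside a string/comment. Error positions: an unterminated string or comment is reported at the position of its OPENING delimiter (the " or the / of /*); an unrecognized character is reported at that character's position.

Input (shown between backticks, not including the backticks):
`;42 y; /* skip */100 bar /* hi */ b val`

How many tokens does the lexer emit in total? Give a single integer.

Answer: 8

Derivation:
pos=0: emit SEMI ';'
pos=1: emit NUM '42' (now at pos=3)
pos=4: emit ID 'y' (now at pos=5)
pos=5: emit SEMI ';'
pos=7: enter COMMENT mode (saw '/*')
exit COMMENT mode (now at pos=17)
pos=17: emit NUM '100' (now at pos=20)
pos=21: emit ID 'bar' (now at pos=24)
pos=25: enter COMMENT mode (saw '/*')
exit COMMENT mode (now at pos=33)
pos=34: emit ID 'b' (now at pos=35)
pos=36: emit ID 'val' (now at pos=39)
DONE. 8 tokens: [SEMI, NUM, ID, SEMI, NUM, ID, ID, ID]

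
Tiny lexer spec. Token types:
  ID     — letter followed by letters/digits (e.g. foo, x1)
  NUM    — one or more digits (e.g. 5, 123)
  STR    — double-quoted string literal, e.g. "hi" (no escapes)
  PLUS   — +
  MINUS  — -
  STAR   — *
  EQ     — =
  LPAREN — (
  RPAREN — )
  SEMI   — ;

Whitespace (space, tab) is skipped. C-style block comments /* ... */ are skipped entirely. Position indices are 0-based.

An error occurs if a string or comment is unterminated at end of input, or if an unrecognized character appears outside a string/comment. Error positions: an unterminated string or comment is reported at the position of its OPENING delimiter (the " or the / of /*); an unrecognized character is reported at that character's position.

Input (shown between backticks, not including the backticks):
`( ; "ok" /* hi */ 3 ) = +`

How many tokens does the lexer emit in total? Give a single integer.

pos=0: emit LPAREN '('
pos=2: emit SEMI ';'
pos=4: enter STRING mode
pos=4: emit STR "ok" (now at pos=8)
pos=9: enter COMMENT mode (saw '/*')
exit COMMENT mode (now at pos=17)
pos=18: emit NUM '3' (now at pos=19)
pos=20: emit RPAREN ')'
pos=22: emit EQ '='
pos=24: emit PLUS '+'
DONE. 7 tokens: [LPAREN, SEMI, STR, NUM, RPAREN, EQ, PLUS]

Answer: 7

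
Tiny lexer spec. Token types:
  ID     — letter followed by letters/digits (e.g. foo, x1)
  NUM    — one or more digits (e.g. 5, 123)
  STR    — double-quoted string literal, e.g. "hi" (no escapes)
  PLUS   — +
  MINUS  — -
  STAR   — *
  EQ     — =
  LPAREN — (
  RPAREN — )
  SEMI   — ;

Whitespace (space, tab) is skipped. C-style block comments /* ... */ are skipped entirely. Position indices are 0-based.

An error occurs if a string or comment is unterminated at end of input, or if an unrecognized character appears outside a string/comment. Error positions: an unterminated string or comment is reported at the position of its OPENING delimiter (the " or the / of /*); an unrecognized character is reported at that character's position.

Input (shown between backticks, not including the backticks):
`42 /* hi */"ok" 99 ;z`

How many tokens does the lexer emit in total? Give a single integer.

pos=0: emit NUM '42' (now at pos=2)
pos=3: enter COMMENT mode (saw '/*')
exit COMMENT mode (now at pos=11)
pos=11: enter STRING mode
pos=11: emit STR "ok" (now at pos=15)
pos=16: emit NUM '99' (now at pos=18)
pos=19: emit SEMI ';'
pos=20: emit ID 'z' (now at pos=21)
DONE. 5 tokens: [NUM, STR, NUM, SEMI, ID]

Answer: 5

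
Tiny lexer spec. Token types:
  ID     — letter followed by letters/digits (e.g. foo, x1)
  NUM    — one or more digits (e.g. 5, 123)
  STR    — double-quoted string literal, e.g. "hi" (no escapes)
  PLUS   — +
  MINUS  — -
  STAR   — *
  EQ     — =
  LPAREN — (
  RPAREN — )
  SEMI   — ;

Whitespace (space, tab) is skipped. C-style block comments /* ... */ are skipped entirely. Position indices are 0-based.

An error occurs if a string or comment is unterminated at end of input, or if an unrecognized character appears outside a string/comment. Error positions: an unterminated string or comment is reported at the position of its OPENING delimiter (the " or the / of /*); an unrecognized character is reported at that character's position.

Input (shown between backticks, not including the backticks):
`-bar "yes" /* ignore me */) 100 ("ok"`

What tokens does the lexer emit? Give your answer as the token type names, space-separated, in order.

pos=0: emit MINUS '-'
pos=1: emit ID 'bar' (now at pos=4)
pos=5: enter STRING mode
pos=5: emit STR "yes" (now at pos=10)
pos=11: enter COMMENT mode (saw '/*')
exit COMMENT mode (now at pos=26)
pos=26: emit RPAREN ')'
pos=28: emit NUM '100' (now at pos=31)
pos=32: emit LPAREN '('
pos=33: enter STRING mode
pos=33: emit STR "ok" (now at pos=37)
DONE. 7 tokens: [MINUS, ID, STR, RPAREN, NUM, LPAREN, STR]

Answer: MINUS ID STR RPAREN NUM LPAREN STR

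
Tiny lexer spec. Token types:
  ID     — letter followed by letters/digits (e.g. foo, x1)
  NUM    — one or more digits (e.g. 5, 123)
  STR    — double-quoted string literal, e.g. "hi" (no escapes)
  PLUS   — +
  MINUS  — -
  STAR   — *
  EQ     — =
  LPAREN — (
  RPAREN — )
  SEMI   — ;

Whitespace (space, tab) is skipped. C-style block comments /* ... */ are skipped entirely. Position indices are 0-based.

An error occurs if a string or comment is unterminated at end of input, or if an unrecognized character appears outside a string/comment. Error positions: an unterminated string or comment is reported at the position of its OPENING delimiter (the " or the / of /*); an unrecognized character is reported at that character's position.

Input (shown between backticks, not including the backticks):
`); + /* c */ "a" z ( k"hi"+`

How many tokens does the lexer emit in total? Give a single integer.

Answer: 9

Derivation:
pos=0: emit RPAREN ')'
pos=1: emit SEMI ';'
pos=3: emit PLUS '+'
pos=5: enter COMMENT mode (saw '/*')
exit COMMENT mode (now at pos=12)
pos=13: enter STRING mode
pos=13: emit STR "a" (now at pos=16)
pos=17: emit ID 'z' (now at pos=18)
pos=19: emit LPAREN '('
pos=21: emit ID 'k' (now at pos=22)
pos=22: enter STRING mode
pos=22: emit STR "hi" (now at pos=26)
pos=26: emit PLUS '+'
DONE. 9 tokens: [RPAREN, SEMI, PLUS, STR, ID, LPAREN, ID, STR, PLUS]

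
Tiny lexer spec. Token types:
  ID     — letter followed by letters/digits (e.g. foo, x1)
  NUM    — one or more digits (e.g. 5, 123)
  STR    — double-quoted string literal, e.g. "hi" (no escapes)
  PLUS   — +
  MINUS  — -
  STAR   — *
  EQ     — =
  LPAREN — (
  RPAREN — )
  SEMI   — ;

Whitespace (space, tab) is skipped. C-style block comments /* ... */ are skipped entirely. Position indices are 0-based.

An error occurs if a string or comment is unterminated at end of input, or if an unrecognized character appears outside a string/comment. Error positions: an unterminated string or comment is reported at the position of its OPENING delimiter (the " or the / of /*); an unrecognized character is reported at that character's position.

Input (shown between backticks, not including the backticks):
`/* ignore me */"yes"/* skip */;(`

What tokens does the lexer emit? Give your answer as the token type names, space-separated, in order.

pos=0: enter COMMENT mode (saw '/*')
exit COMMENT mode (now at pos=15)
pos=15: enter STRING mode
pos=15: emit STR "yes" (now at pos=20)
pos=20: enter COMMENT mode (saw '/*')
exit COMMENT mode (now at pos=30)
pos=30: emit SEMI ';'
pos=31: emit LPAREN '('
DONE. 3 tokens: [STR, SEMI, LPAREN]

Answer: STR SEMI LPAREN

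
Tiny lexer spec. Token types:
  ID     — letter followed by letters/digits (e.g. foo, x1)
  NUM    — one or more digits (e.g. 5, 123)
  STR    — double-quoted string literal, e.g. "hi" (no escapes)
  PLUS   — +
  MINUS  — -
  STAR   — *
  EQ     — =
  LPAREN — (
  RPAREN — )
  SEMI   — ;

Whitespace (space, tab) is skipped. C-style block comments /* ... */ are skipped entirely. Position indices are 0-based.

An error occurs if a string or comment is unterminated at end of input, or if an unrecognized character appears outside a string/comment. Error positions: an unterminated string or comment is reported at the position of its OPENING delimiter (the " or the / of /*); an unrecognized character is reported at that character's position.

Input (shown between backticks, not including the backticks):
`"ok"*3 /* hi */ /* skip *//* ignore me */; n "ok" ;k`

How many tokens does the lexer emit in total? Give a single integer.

pos=0: enter STRING mode
pos=0: emit STR "ok" (now at pos=4)
pos=4: emit STAR '*'
pos=5: emit NUM '3' (now at pos=6)
pos=7: enter COMMENT mode (saw '/*')
exit COMMENT mode (now at pos=15)
pos=16: enter COMMENT mode (saw '/*')
exit COMMENT mode (now at pos=26)
pos=26: enter COMMENT mode (saw '/*')
exit COMMENT mode (now at pos=41)
pos=41: emit SEMI ';'
pos=43: emit ID 'n' (now at pos=44)
pos=45: enter STRING mode
pos=45: emit STR "ok" (now at pos=49)
pos=50: emit SEMI ';'
pos=51: emit ID 'k' (now at pos=52)
DONE. 8 tokens: [STR, STAR, NUM, SEMI, ID, STR, SEMI, ID]

Answer: 8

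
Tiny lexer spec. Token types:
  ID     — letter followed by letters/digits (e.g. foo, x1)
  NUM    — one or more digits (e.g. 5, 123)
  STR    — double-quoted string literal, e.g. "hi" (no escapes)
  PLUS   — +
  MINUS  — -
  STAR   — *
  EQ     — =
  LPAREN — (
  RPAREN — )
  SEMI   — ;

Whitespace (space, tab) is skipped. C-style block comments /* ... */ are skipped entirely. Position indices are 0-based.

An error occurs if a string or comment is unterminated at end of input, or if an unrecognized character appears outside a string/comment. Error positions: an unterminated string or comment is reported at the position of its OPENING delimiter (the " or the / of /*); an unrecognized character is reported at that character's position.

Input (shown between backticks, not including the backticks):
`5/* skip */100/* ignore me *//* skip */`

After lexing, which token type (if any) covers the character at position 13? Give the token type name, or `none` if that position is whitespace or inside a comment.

pos=0: emit NUM '5' (now at pos=1)
pos=1: enter COMMENT mode (saw '/*')
exit COMMENT mode (now at pos=11)
pos=11: emit NUM '100' (now at pos=14)
pos=14: enter COMMENT mode (saw '/*')
exit COMMENT mode (now at pos=29)
pos=29: enter COMMENT mode (saw '/*')
exit COMMENT mode (now at pos=39)
DONE. 2 tokens: [NUM, NUM]
Position 13: char is '0' -> NUM

Answer: NUM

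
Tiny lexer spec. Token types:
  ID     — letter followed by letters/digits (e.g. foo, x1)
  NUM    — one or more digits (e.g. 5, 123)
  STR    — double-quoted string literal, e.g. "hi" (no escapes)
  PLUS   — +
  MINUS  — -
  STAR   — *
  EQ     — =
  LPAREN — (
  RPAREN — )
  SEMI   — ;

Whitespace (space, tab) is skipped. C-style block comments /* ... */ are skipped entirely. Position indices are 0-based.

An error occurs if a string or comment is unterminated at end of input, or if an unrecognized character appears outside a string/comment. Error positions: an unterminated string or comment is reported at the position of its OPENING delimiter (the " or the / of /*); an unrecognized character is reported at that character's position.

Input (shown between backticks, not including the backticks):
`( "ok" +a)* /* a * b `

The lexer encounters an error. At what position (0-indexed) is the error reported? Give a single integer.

pos=0: emit LPAREN '('
pos=2: enter STRING mode
pos=2: emit STR "ok" (now at pos=6)
pos=7: emit PLUS '+'
pos=8: emit ID 'a' (now at pos=9)
pos=9: emit RPAREN ')'
pos=10: emit STAR '*'
pos=12: enter COMMENT mode (saw '/*')
pos=12: ERROR — unterminated comment (reached EOF)

Answer: 12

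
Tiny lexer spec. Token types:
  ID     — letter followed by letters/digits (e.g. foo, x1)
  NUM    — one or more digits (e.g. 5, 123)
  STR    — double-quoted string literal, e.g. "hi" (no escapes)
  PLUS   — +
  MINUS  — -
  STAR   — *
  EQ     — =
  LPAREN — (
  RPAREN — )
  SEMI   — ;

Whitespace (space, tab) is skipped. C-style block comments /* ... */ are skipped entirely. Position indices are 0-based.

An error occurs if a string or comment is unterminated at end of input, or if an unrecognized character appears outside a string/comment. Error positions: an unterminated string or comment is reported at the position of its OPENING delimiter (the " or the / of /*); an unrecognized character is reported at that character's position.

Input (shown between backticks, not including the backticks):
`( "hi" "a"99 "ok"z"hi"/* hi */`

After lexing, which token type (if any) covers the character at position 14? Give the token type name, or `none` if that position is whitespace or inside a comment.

pos=0: emit LPAREN '('
pos=2: enter STRING mode
pos=2: emit STR "hi" (now at pos=6)
pos=7: enter STRING mode
pos=7: emit STR "a" (now at pos=10)
pos=10: emit NUM '99' (now at pos=12)
pos=13: enter STRING mode
pos=13: emit STR "ok" (now at pos=17)
pos=17: emit ID 'z' (now at pos=18)
pos=18: enter STRING mode
pos=18: emit STR "hi" (now at pos=22)
pos=22: enter COMMENT mode (saw '/*')
exit COMMENT mode (now at pos=30)
DONE. 7 tokens: [LPAREN, STR, STR, NUM, STR, ID, STR]
Position 14: char is 'o' -> STR

Answer: STR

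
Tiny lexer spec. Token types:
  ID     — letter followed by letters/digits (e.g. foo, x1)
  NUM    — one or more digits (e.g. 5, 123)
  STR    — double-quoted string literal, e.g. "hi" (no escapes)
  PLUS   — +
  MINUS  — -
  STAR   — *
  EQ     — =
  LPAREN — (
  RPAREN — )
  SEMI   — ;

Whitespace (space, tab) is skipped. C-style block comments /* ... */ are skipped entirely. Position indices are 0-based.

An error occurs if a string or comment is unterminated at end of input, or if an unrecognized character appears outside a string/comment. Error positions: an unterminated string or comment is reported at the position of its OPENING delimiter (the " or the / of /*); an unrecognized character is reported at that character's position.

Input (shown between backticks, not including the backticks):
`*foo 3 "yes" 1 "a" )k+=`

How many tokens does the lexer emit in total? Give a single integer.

Answer: 10

Derivation:
pos=0: emit STAR '*'
pos=1: emit ID 'foo' (now at pos=4)
pos=5: emit NUM '3' (now at pos=6)
pos=7: enter STRING mode
pos=7: emit STR "yes" (now at pos=12)
pos=13: emit NUM '1' (now at pos=14)
pos=15: enter STRING mode
pos=15: emit STR "a" (now at pos=18)
pos=19: emit RPAREN ')'
pos=20: emit ID 'k' (now at pos=21)
pos=21: emit PLUS '+'
pos=22: emit EQ '='
DONE. 10 tokens: [STAR, ID, NUM, STR, NUM, STR, RPAREN, ID, PLUS, EQ]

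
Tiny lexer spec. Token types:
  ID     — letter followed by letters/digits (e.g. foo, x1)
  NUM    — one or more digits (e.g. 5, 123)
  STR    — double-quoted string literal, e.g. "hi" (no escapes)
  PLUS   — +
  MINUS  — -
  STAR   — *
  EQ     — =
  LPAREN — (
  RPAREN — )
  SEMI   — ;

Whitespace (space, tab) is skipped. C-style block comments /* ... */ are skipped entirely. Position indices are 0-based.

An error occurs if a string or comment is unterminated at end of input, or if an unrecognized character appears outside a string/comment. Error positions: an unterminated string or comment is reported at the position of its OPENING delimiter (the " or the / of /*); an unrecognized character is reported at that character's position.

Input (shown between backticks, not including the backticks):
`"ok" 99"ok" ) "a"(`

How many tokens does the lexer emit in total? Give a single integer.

pos=0: enter STRING mode
pos=0: emit STR "ok" (now at pos=4)
pos=5: emit NUM '99' (now at pos=7)
pos=7: enter STRING mode
pos=7: emit STR "ok" (now at pos=11)
pos=12: emit RPAREN ')'
pos=14: enter STRING mode
pos=14: emit STR "a" (now at pos=17)
pos=17: emit LPAREN '('
DONE. 6 tokens: [STR, NUM, STR, RPAREN, STR, LPAREN]

Answer: 6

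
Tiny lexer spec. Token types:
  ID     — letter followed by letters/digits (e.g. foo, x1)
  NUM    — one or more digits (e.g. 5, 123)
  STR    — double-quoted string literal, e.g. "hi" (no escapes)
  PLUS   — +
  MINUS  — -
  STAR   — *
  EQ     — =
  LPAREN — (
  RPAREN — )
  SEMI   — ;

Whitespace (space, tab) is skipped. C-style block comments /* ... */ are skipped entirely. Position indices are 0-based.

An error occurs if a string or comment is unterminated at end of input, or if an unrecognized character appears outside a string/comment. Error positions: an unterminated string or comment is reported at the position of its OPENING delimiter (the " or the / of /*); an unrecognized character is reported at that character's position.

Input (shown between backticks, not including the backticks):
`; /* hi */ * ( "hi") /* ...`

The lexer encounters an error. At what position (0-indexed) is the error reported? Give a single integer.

Answer: 21

Derivation:
pos=0: emit SEMI ';'
pos=2: enter COMMENT mode (saw '/*')
exit COMMENT mode (now at pos=10)
pos=11: emit STAR '*'
pos=13: emit LPAREN '('
pos=15: enter STRING mode
pos=15: emit STR "hi" (now at pos=19)
pos=19: emit RPAREN ')'
pos=21: enter COMMENT mode (saw '/*')
pos=21: ERROR — unterminated comment (reached EOF)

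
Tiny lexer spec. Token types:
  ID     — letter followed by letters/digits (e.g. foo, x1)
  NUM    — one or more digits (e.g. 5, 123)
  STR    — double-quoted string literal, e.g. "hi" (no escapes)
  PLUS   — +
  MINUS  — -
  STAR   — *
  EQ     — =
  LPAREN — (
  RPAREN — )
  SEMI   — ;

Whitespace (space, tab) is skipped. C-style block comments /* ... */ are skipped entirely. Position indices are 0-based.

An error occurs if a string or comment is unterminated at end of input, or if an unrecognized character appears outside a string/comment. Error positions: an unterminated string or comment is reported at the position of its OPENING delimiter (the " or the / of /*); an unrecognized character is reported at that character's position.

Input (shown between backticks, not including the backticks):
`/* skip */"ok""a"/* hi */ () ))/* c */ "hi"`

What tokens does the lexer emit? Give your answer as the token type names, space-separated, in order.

pos=0: enter COMMENT mode (saw '/*')
exit COMMENT mode (now at pos=10)
pos=10: enter STRING mode
pos=10: emit STR "ok" (now at pos=14)
pos=14: enter STRING mode
pos=14: emit STR "a" (now at pos=17)
pos=17: enter COMMENT mode (saw '/*')
exit COMMENT mode (now at pos=25)
pos=26: emit LPAREN '('
pos=27: emit RPAREN ')'
pos=29: emit RPAREN ')'
pos=30: emit RPAREN ')'
pos=31: enter COMMENT mode (saw '/*')
exit COMMENT mode (now at pos=38)
pos=39: enter STRING mode
pos=39: emit STR "hi" (now at pos=43)
DONE. 7 tokens: [STR, STR, LPAREN, RPAREN, RPAREN, RPAREN, STR]

Answer: STR STR LPAREN RPAREN RPAREN RPAREN STR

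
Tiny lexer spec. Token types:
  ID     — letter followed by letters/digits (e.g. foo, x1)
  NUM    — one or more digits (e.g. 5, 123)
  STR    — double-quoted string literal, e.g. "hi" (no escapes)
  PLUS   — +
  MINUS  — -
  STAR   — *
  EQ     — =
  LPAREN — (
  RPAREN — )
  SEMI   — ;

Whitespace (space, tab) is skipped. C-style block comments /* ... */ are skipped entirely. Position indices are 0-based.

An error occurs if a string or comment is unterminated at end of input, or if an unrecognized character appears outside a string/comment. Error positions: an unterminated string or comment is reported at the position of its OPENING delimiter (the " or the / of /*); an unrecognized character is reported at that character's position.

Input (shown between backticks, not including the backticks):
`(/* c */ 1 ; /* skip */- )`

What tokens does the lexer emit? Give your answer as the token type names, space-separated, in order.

pos=0: emit LPAREN '('
pos=1: enter COMMENT mode (saw '/*')
exit COMMENT mode (now at pos=8)
pos=9: emit NUM '1' (now at pos=10)
pos=11: emit SEMI ';'
pos=13: enter COMMENT mode (saw '/*')
exit COMMENT mode (now at pos=23)
pos=23: emit MINUS '-'
pos=25: emit RPAREN ')'
DONE. 5 tokens: [LPAREN, NUM, SEMI, MINUS, RPAREN]

Answer: LPAREN NUM SEMI MINUS RPAREN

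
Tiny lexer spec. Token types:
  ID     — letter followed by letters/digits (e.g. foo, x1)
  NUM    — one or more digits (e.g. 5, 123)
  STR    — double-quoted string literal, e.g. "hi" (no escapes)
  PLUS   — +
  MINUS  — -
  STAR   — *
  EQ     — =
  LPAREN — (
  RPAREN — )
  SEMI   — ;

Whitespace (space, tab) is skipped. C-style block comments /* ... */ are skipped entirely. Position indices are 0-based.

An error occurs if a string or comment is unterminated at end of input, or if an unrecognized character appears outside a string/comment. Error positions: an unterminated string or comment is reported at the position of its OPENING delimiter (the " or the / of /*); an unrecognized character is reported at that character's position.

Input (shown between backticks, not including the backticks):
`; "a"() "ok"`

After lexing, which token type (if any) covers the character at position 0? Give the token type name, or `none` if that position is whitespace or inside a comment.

Answer: SEMI

Derivation:
pos=0: emit SEMI ';'
pos=2: enter STRING mode
pos=2: emit STR "a" (now at pos=5)
pos=5: emit LPAREN '('
pos=6: emit RPAREN ')'
pos=8: enter STRING mode
pos=8: emit STR "ok" (now at pos=12)
DONE. 5 tokens: [SEMI, STR, LPAREN, RPAREN, STR]
Position 0: char is ';' -> SEMI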